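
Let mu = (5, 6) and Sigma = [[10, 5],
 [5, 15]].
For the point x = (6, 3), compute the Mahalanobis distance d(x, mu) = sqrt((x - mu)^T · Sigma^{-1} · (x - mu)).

Step 1 — centre the observation: (x - mu) = (1, -3).

Step 2 — invert Sigma. det(Sigma) = 10·15 - (5)² = 125.
  Sigma^{-1} = (1/det) · [[d, -b], [-b, a]] = [[0.12, -0.04],
 [-0.04, 0.08]].

Step 3 — form the quadratic (x - mu)^T · Sigma^{-1} · (x - mu):
  Sigma^{-1} · (x - mu) = (0.24, -0.28).
  (x - mu)^T · [Sigma^{-1} · (x - mu)] = (1)·(0.24) + (-3)·(-0.28) = 1.08.

Step 4 — take square root: d = √(1.08) ≈ 1.0392.

d(x, mu) = √(1.08) ≈ 1.0392


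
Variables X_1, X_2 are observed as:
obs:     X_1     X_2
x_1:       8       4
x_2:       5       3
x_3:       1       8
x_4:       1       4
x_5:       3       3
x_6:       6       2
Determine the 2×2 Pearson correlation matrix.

Step 1 — column means:
  mean(X_1) = (8 + 5 + 1 + 1 + 3 + 6) / 6 = 24/6 = 4
  mean(X_2) = (4 + 3 + 8 + 4 + 3 + 2) / 6 = 24/6 = 4

Step 2 — sample variances and covariances s[i,j] = (1/(n-1)) · Σ_k (x_{k,i} - mean_i) · (x_{k,j} - mean_j), with n-1 = 5:
  s[X_1,X_1] = ((4)·(4) + (1)·(1) + (-3)·(-3) + (-3)·(-3) + (-1)·(-1) + (2)·(2)) / 5 = 40/5 = 8
  s[X_1,X_2] = ((4)·(0) + (1)·(-1) + (-3)·(4) + (-3)·(0) + (-1)·(-1) + (2)·(-2)) / 5 = -16/5 = -3.2
  s[X_2,X_2] = ((0)·(0) + (-1)·(-1) + (4)·(4) + (0)·(0) + (-1)·(-1) + (-2)·(-2)) / 5 = 22/5 = 4.4
  Sample standard deviations s_i = √(s[i,i]):
  s(X_1) = √(8) = 2.8284
  s(X_2) = √(4.4) = 2.0976

Step 3 — r_{ij} = s_{ij} / (s_i · s_j):
  r[X_1,X_1] = 1 (diagonal).
  r[X_1,X_2] = -3.2 / (2.8284 · 2.0976) = -3.2 / 5.933 = -0.5394
  r[X_2,X_2] = 1 (diagonal).

R is symmetric with unit diagonal. Assembling:

R = [[1, -0.5394],
 [-0.5394, 1]]


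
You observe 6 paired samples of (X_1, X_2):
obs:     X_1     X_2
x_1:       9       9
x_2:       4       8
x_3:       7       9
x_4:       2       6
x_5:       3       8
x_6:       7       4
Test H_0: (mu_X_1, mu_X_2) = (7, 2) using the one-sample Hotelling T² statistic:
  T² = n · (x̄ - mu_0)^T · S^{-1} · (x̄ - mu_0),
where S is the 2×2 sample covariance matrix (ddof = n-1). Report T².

Step 1 — sample mean vector:
  mean(X_1) = (9 + 4 + 7 + 2 + 3 + 7) / 6 = 32/6 = 5.3333
  mean(X_2) = (9 + 8 + 9 + 6 + 8 + 4) / 6 = 44/6 = 7.3333
  x̄ = (5.3333, 7.3333),  deviation x̄ - mu_0 = (5.3333, 7.3333) - (7, 2) = (-1.6667, 5.3333).

Step 2 — sample covariance matrix, S[i,j] = (1/(n-1)) · Σ_k (x_{k,i} - mean_i) · (x_{k,j} - mean_j), divisor n-1 = 5:
  S[X_1,X_1] = ((3.6667)·(3.6667) + (-1.3333)·(-1.3333) + (1.6667)·(1.6667) + (-3.3333)·(-3.3333) + (-2.3333)·(-2.3333) + (1.6667)·(1.6667)) / 5 = 37.3333/5 = 7.4667
  S[X_1,X_2] = ((3.6667)·(1.6667) + (-1.3333)·(0.6667) + (1.6667)·(1.6667) + (-3.3333)·(-1.3333) + (-2.3333)·(0.6667) + (1.6667)·(-3.3333)) / 5 = 5.3333/5 = 1.0667
  S[X_2,X_2] = ((1.6667)·(1.6667) + (0.6667)·(0.6667) + (1.6667)·(1.6667) + (-1.3333)·(-1.3333) + (0.6667)·(0.6667) + (-3.3333)·(-3.3333)) / 5 = 19.3333/5 = 3.8667
  S = [[7.4667, 1.0667],
 [1.0667, 3.8667]].

Step 3 — invert S. det(S) = 7.4667·3.8667 - (1.0667)² = 27.7333.
  S^{-1} = (1/det) · [[d, -b], [-b, a]] = [[0.1394, -0.0385],
 [-0.0385, 0.2692]].

Step 4 — quadratic form (x̄ - mu_0)^T · S^{-1} · (x̄ - mu_0):
  S^{-1} · (x̄ - mu_0) = (-0.4375, 1.5),
  (x̄ - mu_0)^T · [...] = (-1.6667)·(-0.4375) + (5.3333)·(1.5) = 8.7292.

Step 5 — scale by n: T² = 6 · 8.7292 = 52.375.

T² ≈ 52.375


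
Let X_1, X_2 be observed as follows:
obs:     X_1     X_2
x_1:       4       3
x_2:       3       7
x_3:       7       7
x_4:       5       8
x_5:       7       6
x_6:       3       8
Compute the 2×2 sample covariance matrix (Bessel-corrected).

Step 1 — column means:
  mean(X_1) = (4 + 3 + 7 + 5 + 7 + 3) / 6 = 29/6 = 4.8333
  mean(X_2) = (3 + 7 + 7 + 8 + 6 + 8) / 6 = 39/6 = 6.5

Step 2 — sample covariance S[i,j] = (1/(n-1)) · Σ_k (x_{k,i} - mean_i) · (x_{k,j} - mean_j), with n-1 = 5.
  S[X_1,X_1] = ((-0.8333)·(-0.8333) + (-1.8333)·(-1.8333) + (2.1667)·(2.1667) + (0.1667)·(0.1667) + (2.1667)·(2.1667) + (-1.8333)·(-1.8333)) / 5 = 16.8333/5 = 3.3667
  S[X_1,X_2] = ((-0.8333)·(-3.5) + (-1.8333)·(0.5) + (2.1667)·(0.5) + (0.1667)·(1.5) + (2.1667)·(-0.5) + (-1.8333)·(1.5)) / 5 = -0.5/5 = -0.1
  S[X_2,X_2] = ((-3.5)·(-3.5) + (0.5)·(0.5) + (0.5)·(0.5) + (1.5)·(1.5) + (-0.5)·(-0.5) + (1.5)·(1.5)) / 5 = 17.5/5 = 3.5

S is symmetric (S[j,i] = S[i,j]). Assembling:

S = [[3.3667, -0.1],
 [-0.1, 3.5]]


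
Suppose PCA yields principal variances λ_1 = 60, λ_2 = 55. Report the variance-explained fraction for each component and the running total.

Step 1 — total variance = trace(Sigma) = Σ λ_i = 60 + 55 = 115.

Step 2 — fraction explained by component i = λ_i / Σ λ:
  PC1: 60/115 = 0.5217
  PC2: 55/115 = 0.4783

Step 3 — cumulative fraction after k components = (λ_1 + ... + λ_k) / Σ λ:
  k = 1: 60/115 = 0.5217
  k = 2: (60 + 55)/115 = 115/115 = 1

Summary (fraction, with percent):

explained: PC1 0.5217 (52.17%), PC2 0.4783 (47.83%);  cumulative: 0.5217, 1


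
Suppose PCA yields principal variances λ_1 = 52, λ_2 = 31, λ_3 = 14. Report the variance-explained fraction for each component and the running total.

Step 1 — total variance = trace(Sigma) = Σ λ_i = 52 + 31 + 14 = 97.

Step 2 — fraction explained by component i = λ_i / Σ λ:
  PC1: 52/97 = 0.5361
  PC2: 31/97 = 0.3196
  PC3: 14/97 = 0.1443

Step 3 — cumulative fraction after k components = (λ_1 + ... + λ_k) / Σ λ:
  k = 1: 52/97 = 0.5361
  k = 2: (52 + 31)/97 = 83/97 = 0.8557
  k = 3: (52 + 31 + 14)/97 = 97/97 = 1

Summary (fraction, with percent):

explained: PC1 0.5361 (53.61%), PC2 0.3196 (31.96%), PC3 0.1443 (14.43%);  cumulative: 0.5361, 0.8557, 1


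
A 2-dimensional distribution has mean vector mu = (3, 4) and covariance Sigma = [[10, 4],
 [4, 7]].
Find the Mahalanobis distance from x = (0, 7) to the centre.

Step 1 — centre the observation: (x - mu) = (-3, 3).

Step 2 — invert Sigma. det(Sigma) = 10·7 - (4)² = 54.
  Sigma^{-1} = (1/det) · [[d, -b], [-b, a]] = [[0.1296, -0.0741],
 [-0.0741, 0.1852]].

Step 3 — form the quadratic (x - mu)^T · Sigma^{-1} · (x - mu):
  Sigma^{-1} · (x - mu) = (-0.6111, 0.7778).
  (x - mu)^T · [Sigma^{-1} · (x - mu)] = (-3)·(-0.6111) + (3)·(0.7778) = 4.1667.

Step 4 — take square root: d = √(4.1667) ≈ 2.0412.

d(x, mu) = √(4.1667) ≈ 2.0412


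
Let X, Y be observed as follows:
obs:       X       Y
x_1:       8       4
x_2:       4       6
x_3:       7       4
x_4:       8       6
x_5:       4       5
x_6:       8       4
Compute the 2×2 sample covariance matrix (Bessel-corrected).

Step 1 — column means:
  mean(X) = (8 + 4 + 7 + 8 + 4 + 8) / 6 = 39/6 = 6.5
  mean(Y) = (4 + 6 + 4 + 6 + 5 + 4) / 6 = 29/6 = 4.8333

Step 2 — sample covariance S[i,j] = (1/(n-1)) · Σ_k (x_{k,i} - mean_i) · (x_{k,j} - mean_j), with n-1 = 5.
  S[X,X] = ((1.5)·(1.5) + (-2.5)·(-2.5) + (0.5)·(0.5) + (1.5)·(1.5) + (-2.5)·(-2.5) + (1.5)·(1.5)) / 5 = 19.5/5 = 3.9
  S[X,Y] = ((1.5)·(-0.8333) + (-2.5)·(1.1667) + (0.5)·(-0.8333) + (1.5)·(1.1667) + (-2.5)·(0.1667) + (1.5)·(-0.8333)) / 5 = -4.5/5 = -0.9
  S[Y,Y] = ((-0.8333)·(-0.8333) + (1.1667)·(1.1667) + (-0.8333)·(-0.8333) + (1.1667)·(1.1667) + (0.1667)·(0.1667) + (-0.8333)·(-0.8333)) / 5 = 4.8333/5 = 0.9667

S is symmetric (S[j,i] = S[i,j]). Assembling:

S = [[3.9, -0.9],
 [-0.9, 0.9667]]


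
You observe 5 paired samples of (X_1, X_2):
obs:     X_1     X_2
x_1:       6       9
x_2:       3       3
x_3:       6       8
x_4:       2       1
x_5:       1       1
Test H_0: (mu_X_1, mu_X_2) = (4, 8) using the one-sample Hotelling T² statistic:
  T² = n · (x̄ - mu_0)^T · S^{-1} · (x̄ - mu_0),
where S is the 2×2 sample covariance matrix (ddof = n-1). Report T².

Step 1 — sample mean vector:
  mean(X_1) = (6 + 3 + 6 + 2 + 1) / 5 = 18/5 = 3.6
  mean(X_2) = (9 + 3 + 8 + 1 + 1) / 5 = 22/5 = 4.4
  x̄ = (3.6, 4.4),  deviation x̄ - mu_0 = (3.6, 4.4) - (4, 8) = (-0.4, -3.6).

Step 2 — sample covariance matrix, S[i,j] = (1/(n-1)) · Σ_k (x_{k,i} - mean_i) · (x_{k,j} - mean_j), divisor n-1 = 4:
  S[X_1,X_1] = ((2.4)·(2.4) + (-0.6)·(-0.6) + (2.4)·(2.4) + (-1.6)·(-1.6) + (-2.6)·(-2.6)) / 4 = 21.2/4 = 5.3
  S[X_1,X_2] = ((2.4)·(4.6) + (-0.6)·(-1.4) + (2.4)·(3.6) + (-1.6)·(-3.4) + (-2.6)·(-3.4)) / 4 = 34.8/4 = 8.7
  S[X_2,X_2] = ((4.6)·(4.6) + (-1.4)·(-1.4) + (3.6)·(3.6) + (-3.4)·(-3.4) + (-3.4)·(-3.4)) / 4 = 59.2/4 = 14.8
  S = [[5.3, 8.7],
 [8.7, 14.8]].

Step 3 — invert S. det(S) = 5.3·14.8 - (8.7)² = 2.75.
  S^{-1} = (1/det) · [[d, -b], [-b, a]] = [[5.3818, -3.1636],
 [-3.1636, 1.9273]].

Step 4 — quadratic form (x̄ - mu_0)^T · S^{-1} · (x̄ - mu_0):
  S^{-1} · (x̄ - mu_0) = (9.2364, -5.6727),
  (x̄ - mu_0)^T · [...] = (-0.4)·(9.2364) + (-3.6)·(-5.6727) = 16.7273.

Step 5 — scale by n: T² = 5 · 16.7273 = 83.6364.

T² ≈ 83.6364


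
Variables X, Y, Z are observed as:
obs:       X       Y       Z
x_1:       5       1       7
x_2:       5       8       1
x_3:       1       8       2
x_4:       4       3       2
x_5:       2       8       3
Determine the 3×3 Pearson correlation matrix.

Step 1 — column means:
  mean(X) = (5 + 5 + 1 + 4 + 2) / 5 = 17/5 = 3.4
  mean(Y) = (1 + 8 + 8 + 3 + 8) / 5 = 28/5 = 5.6
  mean(Z) = (7 + 1 + 2 + 2 + 3) / 5 = 15/5 = 3

Step 2 — sample variances and covariances s[i,j] = (1/(n-1)) · Σ_k (x_{k,i} - mean_i) · (x_{k,j} - mean_j), with n-1 = 4:
  s[X,X] = ((1.6)·(1.6) + (1.6)·(1.6) + (-2.4)·(-2.4) + (0.6)·(0.6) + (-1.4)·(-1.4)) / 4 = 13.2/4 = 3.3
  s[X,Y] = ((1.6)·(-4.6) + (1.6)·(2.4) + (-2.4)·(2.4) + (0.6)·(-2.6) + (-1.4)·(2.4)) / 4 = -14.2/4 = -3.55
  s[X,Z] = ((1.6)·(4) + (1.6)·(-2) + (-2.4)·(-1) + (0.6)·(-1) + (-1.4)·(0)) / 4 = 5/4 = 1.25
  s[Y,Y] = ((-4.6)·(-4.6) + (2.4)·(2.4) + (2.4)·(2.4) + (-2.6)·(-2.6) + (2.4)·(2.4)) / 4 = 45.2/4 = 11.3
  s[Y,Z] = ((-4.6)·(4) + (2.4)·(-2) + (2.4)·(-1) + (-2.6)·(-1) + (2.4)·(0)) / 4 = -23/4 = -5.75
  s[Z,Z] = ((4)·(4) + (-2)·(-2) + (-1)·(-1) + (-1)·(-1) + (0)·(0)) / 4 = 22/4 = 5.5
  Sample standard deviations s_i = √(s[i,i]):
  s(X) = √(3.3) = 1.8166
  s(Y) = √(11.3) = 3.3615
  s(Z) = √(5.5) = 2.3452

Step 3 — r_{ij} = s_{ij} / (s_i · s_j):
  r[X,X] = 1 (diagonal).
  r[X,Y] = -3.55 / (1.8166 · 3.3615) = -3.55 / 6.1066 = -0.5813
  r[X,Z] = 1.25 / (1.8166 · 2.3452) = 1.25 / 4.2603 = 0.2934
  r[Y,Y] = 1 (diagonal).
  r[Y,Z] = -5.75 / (3.3615 · 2.3452) = -5.75 / 7.8835 = -0.7294
  r[Z,Z] = 1 (diagonal).

R is symmetric with unit diagonal. Assembling:

R = [[1, -0.5813, 0.2934],
 [-0.5813, 1, -0.7294],
 [0.2934, -0.7294, 1]]


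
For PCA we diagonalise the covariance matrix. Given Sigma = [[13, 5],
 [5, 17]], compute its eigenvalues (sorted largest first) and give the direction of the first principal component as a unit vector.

Step 1 — characteristic polynomial of 2×2 Sigma:
  det(Sigma - λI) = λ² - trace · λ + det = 0.
  trace = 13 + 17 = 30, det = 13·17 - (5)² = 196.
Step 2 — discriminant:
  Δ = trace² - 4·det = 900 - 784 = 116.
Step 3 — eigenvalues:
  λ = (trace ± √Δ)/2 = (30 ± 10.7703)/2,
  λ_1 = 20.3852,  λ_2 = 9.6148.

Step 4 — unit eigenvector for λ_1: solve (Sigma - λ_1 I)v = 0. First row:
  (13 - 20.3852)·v_x + (5)·v_y = 0, i.e. (-7.3852)·v_x + (5)·v_y = 0,
  so v ∝ (b, λ_1 - a) = (5, 7.3852) = u.
  ||u|| = √((5)² + (7.3852)²) = √(79.5407) ≈ 8.9186,
  v_1 = u/||u|| ≈ (0.5606, 0.8281) (||v_1|| = 1).

λ_1 = 20.3852,  λ_2 = 9.6148;  v_1 ≈ (0.5606, 0.8281)


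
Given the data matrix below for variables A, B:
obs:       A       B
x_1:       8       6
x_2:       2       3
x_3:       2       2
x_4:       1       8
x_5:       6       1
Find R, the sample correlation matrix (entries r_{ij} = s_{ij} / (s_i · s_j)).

Step 1 — column means:
  mean(A) = (8 + 2 + 2 + 1 + 6) / 5 = 19/5 = 3.8
  mean(B) = (6 + 3 + 2 + 8 + 1) / 5 = 20/5 = 4

Step 2 — sample variances and covariances s[i,j] = (1/(n-1)) · Σ_k (x_{k,i} - mean_i) · (x_{k,j} - mean_j), with n-1 = 4:
  s[A,A] = ((4.2)·(4.2) + (-1.8)·(-1.8) + (-1.8)·(-1.8) + (-2.8)·(-2.8) + (2.2)·(2.2)) / 4 = 36.8/4 = 9.2
  s[A,B] = ((4.2)·(2) + (-1.8)·(-1) + (-1.8)·(-2) + (-2.8)·(4) + (2.2)·(-3)) / 4 = -4/4 = -1
  s[B,B] = ((2)·(2) + (-1)·(-1) + (-2)·(-2) + (4)·(4) + (-3)·(-3)) / 4 = 34/4 = 8.5
  Sample standard deviations s_i = √(s[i,i]):
  s(A) = √(9.2) = 3.0332
  s(B) = √(8.5) = 2.9155

Step 3 — r_{ij} = s_{ij} / (s_i · s_j):
  r[A,A] = 1 (diagonal).
  r[A,B] = -1 / (3.0332 · 2.9155) = -1 / 8.8431 = -0.1131
  r[B,B] = 1 (diagonal).

R is symmetric with unit diagonal. Assembling:

R = [[1, -0.1131],
 [-0.1131, 1]]


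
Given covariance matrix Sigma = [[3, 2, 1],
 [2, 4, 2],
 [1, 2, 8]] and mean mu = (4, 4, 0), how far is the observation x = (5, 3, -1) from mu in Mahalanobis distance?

Step 1 — centre the observation: (x - mu) = (1, -1, -1).

Step 2 — invert Sigma (cofactor / det for 3×3, or solve directly):
  Sigma^{-1} = [[0.5, -0.25, 0],
 [-0.25, 0.4107, -0.0714],
 [0, -0.0714, 0.1429]].

Step 3 — form the quadratic (x - mu)^T · Sigma^{-1} · (x - mu):
  Sigma^{-1} · (x - mu) = (0.75, -0.5893, -0.0714).
  (x - mu)^T · [Sigma^{-1} · (x - mu)] = (1)·(0.75) + (-1)·(-0.5893) + (-1)·(-0.0714) = 1.4107.

Step 4 — take square root: d = √(1.4107) ≈ 1.1877.

d(x, mu) = √(1.4107) ≈ 1.1877


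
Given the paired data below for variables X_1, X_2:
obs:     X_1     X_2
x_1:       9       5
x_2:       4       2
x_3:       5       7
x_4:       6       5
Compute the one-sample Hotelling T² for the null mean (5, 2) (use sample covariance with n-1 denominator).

Step 1 — sample mean vector:
  mean(X_1) = (9 + 4 + 5 + 6) / 4 = 24/4 = 6
  mean(X_2) = (5 + 2 + 7 + 5) / 4 = 19/4 = 4.75
  x̄ = (6, 4.75),  deviation x̄ - mu_0 = (6, 4.75) - (5, 2) = (1, 2.75).

Step 2 — sample covariance matrix, S[i,j] = (1/(n-1)) · Σ_k (x_{k,i} - mean_i) · (x_{k,j} - mean_j), divisor n-1 = 3:
  S[X_1,X_1] = ((3)·(3) + (-2)·(-2) + (-1)·(-1) + (0)·(0)) / 3 = 14/3 = 4.6667
  S[X_1,X_2] = ((3)·(0.25) + (-2)·(-2.75) + (-1)·(2.25) + (0)·(0.25)) / 3 = 4/3 = 1.3333
  S[X_2,X_2] = ((0.25)·(0.25) + (-2.75)·(-2.75) + (2.25)·(2.25) + (0.25)·(0.25)) / 3 = 12.75/3 = 4.25
  S = [[4.6667, 1.3333],
 [1.3333, 4.25]].

Step 3 — invert S. det(S) = 4.6667·4.25 - (1.3333)² = 18.0556.
  S^{-1} = (1/det) · [[d, -b], [-b, a]] = [[0.2354, -0.0738],
 [-0.0738, 0.2585]].

Step 4 — quadratic form (x̄ - mu_0)^T · S^{-1} · (x̄ - mu_0):
  S^{-1} · (x̄ - mu_0) = (0.0323, 0.6369),
  (x̄ - mu_0)^T · [...] = (1)·(0.0323) + (2.75)·(0.6369) = 1.7838.

Step 5 — scale by n: T² = 4 · 1.7838 = 7.1354.

T² ≈ 7.1354


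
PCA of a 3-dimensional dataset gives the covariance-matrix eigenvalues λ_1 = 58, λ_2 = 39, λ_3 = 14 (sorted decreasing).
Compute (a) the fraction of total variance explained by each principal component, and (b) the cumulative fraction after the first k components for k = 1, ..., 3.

Step 1 — total variance = trace(Sigma) = Σ λ_i = 58 + 39 + 14 = 111.

Step 2 — fraction explained by component i = λ_i / Σ λ:
  PC1: 58/111 = 0.5225
  PC2: 39/111 = 0.3514
  PC3: 14/111 = 0.1261

Step 3 — cumulative fraction after k components = (λ_1 + ... + λ_k) / Σ λ:
  k = 1: 58/111 = 0.5225
  k = 2: (58 + 39)/111 = 97/111 = 0.8739
  k = 3: (58 + 39 + 14)/111 = 111/111 = 1

Summary (fraction, with percent):

explained: PC1 0.5225 (52.25%), PC2 0.3514 (35.14%), PC3 0.1261 (12.61%);  cumulative: 0.5225, 0.8739, 1


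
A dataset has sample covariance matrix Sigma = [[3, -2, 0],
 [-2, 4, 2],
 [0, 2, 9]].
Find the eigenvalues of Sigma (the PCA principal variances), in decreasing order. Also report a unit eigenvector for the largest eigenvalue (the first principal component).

Step 1 — characteristic polynomial p(λ) = det(λI - Sigma) = λ³ - tr·λ² + c_1·λ - det, where tr = trace, c_1 = sum of the principal 2×2 minors, det = det(Sigma):
  tr = 3 + 4 + 9 = 16,
  c_1 = (3·4 - (-2)²) + (3·9 - (0)²) + (4·9 - (2)²) = 8 + 27 + 32 = 67,
  det = 3·(4·9 - (2)²) - (-2)·((-2)·9 - (2)·(0)) + (0)·((-2)·(2) - 4·(0)) = 3·(32) - (-2)·(-18) + (0)·(-4) = 60.
  So p(λ) = λ³ - 16λ² + 67λ - 60.
Step 2 — look for an integer root (rational root theorem: any rational root is an integer divisor of 60). Testing λ = 5:
  p(5) = 125 - 400 + 335 - 60 = 0  ✓
  Dividing out (λ - 5): p(λ) = (λ - 5)(λ² - 11λ + 12).
Step 3 — remaining eigenvalues from the quadratic λ² - 11λ + 12 = 0:
  Δ = 11² - 4·12 = 121 - 48 = 73,  λ = (11 ± √73)/2 = (11 ± 8.544)/2 ≈ 9.772 or 1.228.
  Sorted: λ_1 = 9.772,  λ_2 = 5,  λ_3 = 1.228  (check: sum = 16 = tr ✓).

Step 4 — unit eigenvector for λ_1 ≈ 9.772: v spans the null space of (Sigma - λ_1 I), whose rows are
  r_1 = (-6.772, -2, 0),  r_2 = (-2, -5.772, 2),  r_3 = (0, 2, -0.772).
  v is orthogonal to every row, so take v ∝ r_1 × r_2 = ((-2)·(2) - (0)·(-5.772), (0)·(-2) - (-6.772)·(2), (-6.772)·(-5.772) - (-2)·(-2)) ≈ (-4, 13.544, 35.088).
  Rescale (multiply by -1 so the first nonzero entry is positive): u = (4, -13.544, -35.088).
  ||u|| = √((4)² + (-13.544)² + (-35.088)²) = √(1430.6083) ≈ 37.8234,  v_1 = u/||u|| ≈ (0.1058, -0.3581, -0.9277) (||v_1|| = 1).

λ_1 = 9.772,  λ_2 = 5,  λ_3 = 1.228;  v_1 ≈ (0.1058, -0.3581, -0.9277)


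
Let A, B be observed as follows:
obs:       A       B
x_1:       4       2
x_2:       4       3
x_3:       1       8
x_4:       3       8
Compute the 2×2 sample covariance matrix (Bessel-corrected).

Step 1 — column means:
  mean(A) = (4 + 4 + 1 + 3) / 4 = 12/4 = 3
  mean(B) = (2 + 3 + 8 + 8) / 4 = 21/4 = 5.25

Step 2 — sample covariance S[i,j] = (1/(n-1)) · Σ_k (x_{k,i} - mean_i) · (x_{k,j} - mean_j), with n-1 = 3.
  S[A,A] = ((1)·(1) + (1)·(1) + (-2)·(-2) + (0)·(0)) / 3 = 6/3 = 2
  S[A,B] = ((1)·(-3.25) + (1)·(-2.25) + (-2)·(2.75) + (0)·(2.75)) / 3 = -11/3 = -3.6667
  S[B,B] = ((-3.25)·(-3.25) + (-2.25)·(-2.25) + (2.75)·(2.75) + (2.75)·(2.75)) / 3 = 30.75/3 = 10.25

S is symmetric (S[j,i] = S[i,j]). Assembling:

S = [[2, -3.6667],
 [-3.6667, 10.25]]


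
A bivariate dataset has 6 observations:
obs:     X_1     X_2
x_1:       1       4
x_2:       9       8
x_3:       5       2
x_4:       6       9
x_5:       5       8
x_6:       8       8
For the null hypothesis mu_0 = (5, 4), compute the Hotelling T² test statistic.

Step 1 — sample mean vector:
  mean(X_1) = (1 + 9 + 5 + 6 + 5 + 8) / 6 = 34/6 = 5.6667
  mean(X_2) = (4 + 8 + 2 + 9 + 8 + 8) / 6 = 39/6 = 6.5
  x̄ = (5.6667, 6.5),  deviation x̄ - mu_0 = (5.6667, 6.5) - (5, 4) = (0.6667, 2.5).

Step 2 — sample covariance matrix, S[i,j] = (1/(n-1)) · Σ_k (x_{k,i} - mean_i) · (x_{k,j} - mean_j), divisor n-1 = 5:
  S[X_1,X_1] = ((-4.6667)·(-4.6667) + (3.3333)·(3.3333) + (-0.6667)·(-0.6667) + (0.3333)·(0.3333) + (-0.6667)·(-0.6667) + (2.3333)·(2.3333)) / 5 = 39.3333/5 = 7.8667
  S[X_1,X_2] = ((-4.6667)·(-2.5) + (3.3333)·(1.5) + (-0.6667)·(-4.5) + (0.3333)·(2.5) + (-0.6667)·(1.5) + (2.3333)·(1.5)) / 5 = 23/5 = 4.6
  S[X_2,X_2] = ((-2.5)·(-2.5) + (1.5)·(1.5) + (-4.5)·(-4.5) + (2.5)·(2.5) + (1.5)·(1.5) + (1.5)·(1.5)) / 5 = 39.5/5 = 7.9
  S = [[7.8667, 4.6],
 [4.6, 7.9]].

Step 3 — invert S. det(S) = 7.8667·7.9 - (4.6)² = 40.9867.
  S^{-1} = (1/det) · [[d, -b], [-b, a]] = [[0.1927, -0.1122],
 [-0.1122, 0.1919]].

Step 4 — quadratic form (x̄ - mu_0)^T · S^{-1} · (x̄ - mu_0):
  S^{-1} · (x̄ - mu_0) = (-0.1521, 0.405),
  (x̄ - mu_0)^T · [...] = (0.6667)·(-0.1521) + (2.5)·(0.405) = 0.9111.

Step 5 — scale by n: T² = 6 · 0.9111 = 5.4668.

T² ≈ 5.4668


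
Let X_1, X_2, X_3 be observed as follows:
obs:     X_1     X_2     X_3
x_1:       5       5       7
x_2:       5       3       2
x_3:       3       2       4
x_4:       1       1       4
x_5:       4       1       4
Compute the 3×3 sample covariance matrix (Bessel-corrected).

Step 1 — column means:
  mean(X_1) = (5 + 5 + 3 + 1 + 4) / 5 = 18/5 = 3.6
  mean(X_2) = (5 + 3 + 2 + 1 + 1) / 5 = 12/5 = 2.4
  mean(X_3) = (7 + 2 + 4 + 4 + 4) / 5 = 21/5 = 4.2

Step 2 — sample covariance S[i,j] = (1/(n-1)) · Σ_k (x_{k,i} - mean_i) · (x_{k,j} - mean_j), with n-1 = 4.
  S[X_1,X_1] = ((1.4)·(1.4) + (1.4)·(1.4) + (-0.6)·(-0.6) + (-2.6)·(-2.6) + (0.4)·(0.4)) / 4 = 11.2/4 = 2.8
  S[X_1,X_2] = ((1.4)·(2.6) + (1.4)·(0.6) + (-0.6)·(-0.4) + (-2.6)·(-1.4) + (0.4)·(-1.4)) / 4 = 7.8/4 = 1.95
  S[X_1,X_3] = ((1.4)·(2.8) + (1.4)·(-2.2) + (-0.6)·(-0.2) + (-2.6)·(-0.2) + (0.4)·(-0.2)) / 4 = 1.4/4 = 0.35
  S[X_2,X_2] = ((2.6)·(2.6) + (0.6)·(0.6) + (-0.4)·(-0.4) + (-1.4)·(-1.4) + (-1.4)·(-1.4)) / 4 = 11.2/4 = 2.8
  S[X_2,X_3] = ((2.6)·(2.8) + (0.6)·(-2.2) + (-0.4)·(-0.2) + (-1.4)·(-0.2) + (-1.4)·(-0.2)) / 4 = 6.6/4 = 1.65
  S[X_3,X_3] = ((2.8)·(2.8) + (-2.2)·(-2.2) + (-0.2)·(-0.2) + (-0.2)·(-0.2) + (-0.2)·(-0.2)) / 4 = 12.8/4 = 3.2

S is symmetric (S[j,i] = S[i,j]). Assembling:

S = [[2.8, 1.95, 0.35],
 [1.95, 2.8, 1.65],
 [0.35, 1.65, 3.2]]


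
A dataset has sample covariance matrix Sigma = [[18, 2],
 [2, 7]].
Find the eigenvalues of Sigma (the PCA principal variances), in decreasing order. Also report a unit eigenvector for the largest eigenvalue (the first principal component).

Step 1 — characteristic polynomial of 2×2 Sigma:
  det(Sigma - λI) = λ² - trace · λ + det = 0.
  trace = 18 + 7 = 25, det = 18·7 - (2)² = 122.
Step 2 — discriminant:
  Δ = trace² - 4·det = 625 - 488 = 137.
Step 3 — eigenvalues:
  λ = (trace ± √Δ)/2 = (25 ± 11.7047)/2,
  λ_1 = 18.3523,  λ_2 = 6.6477.

Step 4 — unit eigenvector for λ_1: solve (Sigma - λ_1 I)v = 0. First row:
  (18 - 18.3523)·v_x + (2)·v_y = 0, i.e. (-0.3523)·v_x + (2)·v_y = 0,
  so v ∝ (b, λ_1 - a) = (2, 0.3523) = u.
  ||u|| = √((2)² + (0.3523)²) = √(4.1242) ≈ 2.0308,
  v_1 = u/||u|| ≈ (0.9848, 0.1735) (||v_1|| = 1).

λ_1 = 18.3523,  λ_2 = 6.6477;  v_1 ≈ (0.9848, 0.1735)


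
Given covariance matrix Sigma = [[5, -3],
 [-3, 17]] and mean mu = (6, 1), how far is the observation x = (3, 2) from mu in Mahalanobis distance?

Step 1 — centre the observation: (x - mu) = (-3, 1).

Step 2 — invert Sigma. det(Sigma) = 5·17 - (-3)² = 76.
  Sigma^{-1} = (1/det) · [[d, -b], [-b, a]] = [[0.2237, 0.0395],
 [0.0395, 0.0658]].

Step 3 — form the quadratic (x - mu)^T · Sigma^{-1} · (x - mu):
  Sigma^{-1} · (x - mu) = (-0.6316, -0.0526).
  (x - mu)^T · [Sigma^{-1} · (x - mu)] = (-3)·(-0.6316) + (1)·(-0.0526) = 1.8421.

Step 4 — take square root: d = √(1.8421) ≈ 1.3572.

d(x, mu) = √(1.8421) ≈ 1.3572


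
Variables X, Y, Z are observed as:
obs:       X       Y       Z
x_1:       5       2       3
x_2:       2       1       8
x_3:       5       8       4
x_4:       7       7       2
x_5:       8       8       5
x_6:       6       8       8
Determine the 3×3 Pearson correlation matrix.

Step 1 — column means:
  mean(X) = (5 + 2 + 5 + 7 + 8 + 6) / 6 = 33/6 = 5.5
  mean(Y) = (2 + 1 + 8 + 7 + 8 + 8) / 6 = 34/6 = 5.6667
  mean(Z) = (3 + 8 + 4 + 2 + 5 + 8) / 6 = 30/6 = 5

Step 2 — sample variances and covariances s[i,j] = (1/(n-1)) · Σ_k (x_{k,i} - mean_i) · (x_{k,j} - mean_j), with n-1 = 5:
  s[X,X] = ((-0.5)·(-0.5) + (-3.5)·(-3.5) + (-0.5)·(-0.5) + (1.5)·(1.5) + (2.5)·(2.5) + (0.5)·(0.5)) / 5 = 21.5/5 = 4.3
  s[X,Y] = ((-0.5)·(-3.6667) + (-3.5)·(-4.6667) + (-0.5)·(2.3333) + (1.5)·(1.3333) + (2.5)·(2.3333) + (0.5)·(2.3333)) / 5 = 26/5 = 5.2
  s[X,Z] = ((-0.5)·(-2) + (-3.5)·(3) + (-0.5)·(-1) + (1.5)·(-3) + (2.5)·(0) + (0.5)·(3)) / 5 = -12/5 = -2.4
  s[Y,Y] = ((-3.6667)·(-3.6667) + (-4.6667)·(-4.6667) + (2.3333)·(2.3333) + (1.3333)·(1.3333) + (2.3333)·(2.3333) + (2.3333)·(2.3333)) / 5 = 53.3333/5 = 10.6667
  s[Y,Z] = ((-3.6667)·(-2) + (-4.6667)·(3) + (2.3333)·(-1) + (1.3333)·(-3) + (2.3333)·(0) + (2.3333)·(3)) / 5 = -6/5 = -1.2
  s[Z,Z] = ((-2)·(-2) + (3)·(3) + (-1)·(-1) + (-3)·(-3) + (0)·(0) + (3)·(3)) / 5 = 32/5 = 6.4
  Sample standard deviations s_i = √(s[i,i]):
  s(X) = √(4.3) = 2.0736
  s(Y) = √(10.6667) = 3.266
  s(Z) = √(6.4) = 2.5298

Step 3 — r_{ij} = s_{ij} / (s_i · s_j):
  r[X,X] = 1 (diagonal).
  r[X,Y] = 5.2 / (2.0736 · 3.266) = 5.2 / 6.7725 = 0.7678
  r[X,Z] = -2.4 / (2.0736 · 2.5298) = -2.4 / 5.246 = -0.4575
  r[Y,Y] = 1 (diagonal).
  r[Y,Z] = -1.2 / (3.266 · 2.5298) = -1.2 / 8.2624 = -0.1452
  r[Z,Z] = 1 (diagonal).

R is symmetric with unit diagonal. Assembling:

R = [[1, 0.7678, -0.4575],
 [0.7678, 1, -0.1452],
 [-0.4575, -0.1452, 1]]


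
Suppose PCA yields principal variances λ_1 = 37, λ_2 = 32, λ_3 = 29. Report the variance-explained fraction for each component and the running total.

Step 1 — total variance = trace(Sigma) = Σ λ_i = 37 + 32 + 29 = 98.

Step 2 — fraction explained by component i = λ_i / Σ λ:
  PC1: 37/98 = 0.3776
  PC2: 32/98 = 0.3265
  PC3: 29/98 = 0.2959

Step 3 — cumulative fraction after k components = (λ_1 + ... + λ_k) / Σ λ:
  k = 1: 37/98 = 0.3776
  k = 2: (37 + 32)/98 = 69/98 = 0.7041
  k = 3: (37 + 32 + 29)/98 = 98/98 = 1

Summary (fraction, with percent):

explained: PC1 0.3776 (37.76%), PC2 0.3265 (32.65%), PC3 0.2959 (29.59%);  cumulative: 0.3776, 0.7041, 1


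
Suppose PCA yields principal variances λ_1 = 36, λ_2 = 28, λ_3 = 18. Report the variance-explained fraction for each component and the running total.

Step 1 — total variance = trace(Sigma) = Σ λ_i = 36 + 28 + 18 = 82.

Step 2 — fraction explained by component i = λ_i / Σ λ:
  PC1: 36/82 = 0.439
  PC2: 28/82 = 0.3415
  PC3: 18/82 = 0.2195

Step 3 — cumulative fraction after k components = (λ_1 + ... + λ_k) / Σ λ:
  k = 1: 36/82 = 0.439
  k = 2: (36 + 28)/82 = 64/82 = 0.7805
  k = 3: (36 + 28 + 18)/82 = 82/82 = 1

Summary (fraction, with percent):

explained: PC1 0.439 (43.9%), PC2 0.3415 (34.15%), PC3 0.2195 (21.95%);  cumulative: 0.439, 0.7805, 1


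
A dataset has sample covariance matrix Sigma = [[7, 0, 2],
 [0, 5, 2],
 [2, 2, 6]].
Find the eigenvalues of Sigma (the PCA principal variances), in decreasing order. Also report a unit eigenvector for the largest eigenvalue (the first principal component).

Step 1 — characteristic polynomial p(λ) = det(λI - Sigma) = λ³ - tr·λ² + c_1·λ - det, where tr = trace, c_1 = sum of the principal 2×2 minors, det = det(Sigma):
  tr = 7 + 5 + 6 = 18,
  c_1 = (7·5 - (0)²) + (7·6 - (2)²) + (5·6 - (2)²) = 35 + 38 + 26 = 99,
  det = 7·(5·6 - (2)²) - (0)·((0)·6 - (2)·(2)) + (2)·((0)·(2) - 5·(2)) = 7·(26) - (0)·(-4) + (2)·(-10) = 162.
  So p(λ) = λ³ - 18λ² + 99λ - 162.
Step 2 — look for an integer root (rational root theorem: any rational root is an integer divisor of 162). Testing λ = 3:
  p(3) = 27 - 162 + 297 - 162 = 0  ✓
  Dividing out (λ - 3): p(λ) = (λ - 3)(λ² - 15λ + 54).
Step 3 — remaining eigenvalues from the quadratic λ² - 15λ + 54 = 0:
  Δ = 15² - 4·54 = 225 - 216 = 9,  λ = (15 ± √9)/2 = (15 ± 3)/2 = 9 or 6.
  Sorted: λ_1 = 9,  λ_2 = 6,  λ_3 = 3  (check: sum = 18 = tr ✓).

Step 4 — unit eigenvector for λ_1 = 9: v spans the null space of (Sigma - λ_1 I), whose rows are
  r_1 = (-2, 0, 2),  r_2 = (0, -4, 2),  r_3 = (2, 2, -3).
  v is orthogonal to every row, so take v ∝ r_1 × r_2 = ((0)·(2) - (2)·(-4), (2)·(0) - (-2)·(2), (-2)·(-4) - (0)·(0)) = (8, 4, 8).
  Rescale (divide by 4): u = (2, 1, 2).
  ||u|| = √((2)² + (1)² + (2)²) = √(9) = 3,  v_1 = u/||u|| ≈ (0.6667, 0.3333, 0.6667) (||v_1|| = 1).

λ_1 = 9,  λ_2 = 6,  λ_3 = 3;  v_1 ≈ (0.6667, 0.3333, 0.6667)


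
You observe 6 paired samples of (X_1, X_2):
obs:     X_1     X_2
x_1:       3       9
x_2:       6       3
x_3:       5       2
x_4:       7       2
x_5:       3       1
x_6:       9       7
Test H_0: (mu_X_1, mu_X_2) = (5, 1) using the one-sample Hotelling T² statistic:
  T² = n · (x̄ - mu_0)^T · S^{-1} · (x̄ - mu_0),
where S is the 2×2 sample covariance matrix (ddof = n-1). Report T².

Step 1 — sample mean vector:
  mean(X_1) = (3 + 6 + 5 + 7 + 3 + 9) / 6 = 33/6 = 5.5
  mean(X_2) = (9 + 3 + 2 + 2 + 1 + 7) / 6 = 24/6 = 4
  x̄ = (5.5, 4),  deviation x̄ - mu_0 = (5.5, 4) - (5, 1) = (0.5, 3).

Step 2 — sample covariance matrix, S[i,j] = (1/(n-1)) · Σ_k (x_{k,i} - mean_i) · (x_{k,j} - mean_j), divisor n-1 = 5:
  S[X_1,X_1] = ((-2.5)·(-2.5) + (0.5)·(0.5) + (-0.5)·(-0.5) + (1.5)·(1.5) + (-2.5)·(-2.5) + (3.5)·(3.5)) / 5 = 27.5/5 = 5.5
  S[X_1,X_2] = ((-2.5)·(5) + (0.5)·(-1) + (-0.5)·(-2) + (1.5)·(-2) + (-2.5)·(-3) + (3.5)·(3)) / 5 = 3/5 = 0.6
  S[X_2,X_2] = ((5)·(5) + (-1)·(-1) + (-2)·(-2) + (-2)·(-2) + (-3)·(-3) + (3)·(3)) / 5 = 52/5 = 10.4
  S = [[5.5, 0.6],
 [0.6, 10.4]].

Step 3 — invert S. det(S) = 5.5·10.4 - (0.6)² = 56.84.
  S^{-1} = (1/det) · [[d, -b], [-b, a]] = [[0.183, -0.0106],
 [-0.0106, 0.0968]].

Step 4 — quadratic form (x̄ - mu_0)^T · S^{-1} · (x̄ - mu_0):
  S^{-1} · (x̄ - mu_0) = (0.0598, 0.285),
  (x̄ - mu_0)^T · [...] = (0.5)·(0.0598) + (3)·(0.285) = 0.8849.

Step 5 — scale by n: T² = 6 · 0.8849 = 5.3096.

T² ≈ 5.3096


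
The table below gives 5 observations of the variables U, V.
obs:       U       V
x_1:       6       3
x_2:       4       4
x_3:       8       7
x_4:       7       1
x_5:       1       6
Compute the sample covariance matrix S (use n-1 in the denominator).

Step 1 — column means:
  mean(U) = (6 + 4 + 8 + 7 + 1) / 5 = 26/5 = 5.2
  mean(V) = (3 + 4 + 7 + 1 + 6) / 5 = 21/5 = 4.2

Step 2 — sample covariance S[i,j] = (1/(n-1)) · Σ_k (x_{k,i} - mean_i) · (x_{k,j} - mean_j), with n-1 = 4.
  S[U,U] = ((0.8)·(0.8) + (-1.2)·(-1.2) + (2.8)·(2.8) + (1.8)·(1.8) + (-4.2)·(-4.2)) / 4 = 30.8/4 = 7.7
  S[U,V] = ((0.8)·(-1.2) + (-1.2)·(-0.2) + (2.8)·(2.8) + (1.8)·(-3.2) + (-4.2)·(1.8)) / 4 = -6.2/4 = -1.55
  S[V,V] = ((-1.2)·(-1.2) + (-0.2)·(-0.2) + (2.8)·(2.8) + (-3.2)·(-3.2) + (1.8)·(1.8)) / 4 = 22.8/4 = 5.7

S is symmetric (S[j,i] = S[i,j]). Assembling:

S = [[7.7, -1.55],
 [-1.55, 5.7]]


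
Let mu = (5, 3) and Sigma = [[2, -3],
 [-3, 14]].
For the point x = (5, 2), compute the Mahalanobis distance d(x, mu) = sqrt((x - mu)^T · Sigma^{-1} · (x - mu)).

Step 1 — centre the observation: (x - mu) = (0, -1).

Step 2 — invert Sigma. det(Sigma) = 2·14 - (-3)² = 19.
  Sigma^{-1} = (1/det) · [[d, -b], [-b, a]] = [[0.7368, 0.1579],
 [0.1579, 0.1053]].

Step 3 — form the quadratic (x - mu)^T · Sigma^{-1} · (x - mu):
  Sigma^{-1} · (x - mu) = (-0.1579, -0.1053).
  (x - mu)^T · [Sigma^{-1} · (x - mu)] = (0)·(-0.1579) + (-1)·(-0.1053) = 0.1053.

Step 4 — take square root: d = √(0.1053) ≈ 0.3244.

d(x, mu) = √(0.1053) ≈ 0.3244


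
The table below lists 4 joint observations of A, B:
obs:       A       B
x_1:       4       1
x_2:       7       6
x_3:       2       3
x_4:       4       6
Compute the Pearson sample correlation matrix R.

Step 1 — column means:
  mean(A) = (4 + 7 + 2 + 4) / 4 = 17/4 = 4.25
  mean(B) = (1 + 6 + 3 + 6) / 4 = 16/4 = 4

Step 2 — sample variances and covariances s[i,j] = (1/(n-1)) · Σ_k (x_{k,i} - mean_i) · (x_{k,j} - mean_j), with n-1 = 3:
  s[A,A] = ((-0.25)·(-0.25) + (2.75)·(2.75) + (-2.25)·(-2.25) + (-0.25)·(-0.25)) / 3 = 12.75/3 = 4.25
  s[A,B] = ((-0.25)·(-3) + (2.75)·(2) + (-2.25)·(-1) + (-0.25)·(2)) / 3 = 8/3 = 2.6667
  s[B,B] = ((-3)·(-3) + (2)·(2) + (-1)·(-1) + (2)·(2)) / 3 = 18/3 = 6
  Sample standard deviations s_i = √(s[i,i]):
  s(A) = √(4.25) = 2.0616
  s(B) = √(6) = 2.4495

Step 3 — r_{ij} = s_{ij} / (s_i · s_j):
  r[A,A] = 1 (diagonal).
  r[A,B] = 2.6667 / (2.0616 · 2.4495) = 2.6667 / 5.0498 = 0.5281
  r[B,B] = 1 (diagonal).

R is symmetric with unit diagonal. Assembling:

R = [[1, 0.5281],
 [0.5281, 1]]


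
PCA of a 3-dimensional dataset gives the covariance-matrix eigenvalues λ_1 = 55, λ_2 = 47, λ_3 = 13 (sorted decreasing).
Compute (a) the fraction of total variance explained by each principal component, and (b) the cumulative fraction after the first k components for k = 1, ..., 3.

Step 1 — total variance = trace(Sigma) = Σ λ_i = 55 + 47 + 13 = 115.

Step 2 — fraction explained by component i = λ_i / Σ λ:
  PC1: 55/115 = 0.4783
  PC2: 47/115 = 0.4087
  PC3: 13/115 = 0.113

Step 3 — cumulative fraction after k components = (λ_1 + ... + λ_k) / Σ λ:
  k = 1: 55/115 = 0.4783
  k = 2: (55 + 47)/115 = 102/115 = 0.887
  k = 3: (55 + 47 + 13)/115 = 115/115 = 1

Summary (fraction, with percent):

explained: PC1 0.4783 (47.83%), PC2 0.4087 (40.87%), PC3 0.113 (11.3%);  cumulative: 0.4783, 0.887, 1


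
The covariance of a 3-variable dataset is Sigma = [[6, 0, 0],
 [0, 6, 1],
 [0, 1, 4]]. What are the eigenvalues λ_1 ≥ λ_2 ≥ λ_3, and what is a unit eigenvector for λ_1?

Step 1 — characteristic polynomial p(λ) = det(λI - Sigma) = λ³ - tr·λ² + c_1·λ - det, where tr = trace, c_1 = sum of the principal 2×2 minors, det = det(Sigma):
  tr = 6 + 6 + 4 = 16,
  c_1 = (6·6 - (0)²) + (6·4 - (0)²) + (6·4 - (1)²) = 36 + 24 + 23 = 83,
  det = 6·(6·4 - (1)²) - (0)·((0)·4 - (1)·(0)) + (0)·((0)·(1) - 6·(0)) = 6·(23) - (0)·(0) + (0)·(0) = 138.
  So p(λ) = λ³ - 16λ² + 83λ - 138.
Step 2 — look for an integer root (rational root theorem: any rational root is an integer divisor of 138). Testing λ = 6:
  p(6) = 216 - 576 + 498 - 138 = 0  ✓
  Dividing out (λ - 6): p(λ) = (λ - 6)(λ² - 10λ + 23).
Step 3 — remaining eigenvalues from the quadratic λ² - 10λ + 23 = 0:
  Δ = 10² - 4·23 = 100 - 92 = 8,  λ = (10 ± √8)/2 = (10 ± 2.8284)/2 ≈ 6.4142 or 3.5858.
  Sorted: λ_1 = 6.4142,  λ_2 = 6,  λ_3 = 3.5858  (check: sum = 16 = tr ✓).

Step 4 — unit eigenvector for λ_1 ≈ 6.4142: v spans the null space of (Sigma - λ_1 I), whose rows are
  r_1 = (-0.4142, 0, 0),  r_2 = (0, -0.4142, 1),  r_3 = (0, 1, -2.4142).
  v is orthogonal to every row, so take v ∝ r_1 × r_2 = ((0)·(1) - (0)·(-0.4142), (0)·(0) - (-0.4142)·(1), (-0.4142)·(-0.4142) - (0)·(0)) ≈ (0, 0.4142, 0.1716).
  Let u = (0, 0.4142, 0.1716).
  ||u|| = √((0)² + (0.4142)² + (0.1716)²) = √(0.201) ≈ 0.4483,  v_1 = u/||u|| ≈ (0, 0.9239, 0.3827) (||v_1|| = 1).

λ_1 = 6.4142,  λ_2 = 6,  λ_3 = 3.5858;  v_1 ≈ (0, 0.9239, 0.3827)


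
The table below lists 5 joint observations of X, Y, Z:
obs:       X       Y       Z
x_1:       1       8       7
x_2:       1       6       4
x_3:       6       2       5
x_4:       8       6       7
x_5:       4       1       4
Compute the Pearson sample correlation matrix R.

Step 1 — column means:
  mean(X) = (1 + 1 + 6 + 8 + 4) / 5 = 20/5 = 4
  mean(Y) = (8 + 6 + 2 + 6 + 1) / 5 = 23/5 = 4.6
  mean(Z) = (7 + 4 + 5 + 7 + 4) / 5 = 27/5 = 5.4

Step 2 — sample variances and covariances s[i,j] = (1/(n-1)) · Σ_k (x_{k,i} - mean_i) · (x_{k,j} - mean_j), with n-1 = 4:
  s[X,X] = ((-3)·(-3) + (-3)·(-3) + (2)·(2) + (4)·(4) + (0)·(0)) / 4 = 38/4 = 9.5
  s[X,Y] = ((-3)·(3.4) + (-3)·(1.4) + (2)·(-2.6) + (4)·(1.4) + (0)·(-3.6)) / 4 = -14/4 = -3.5
  s[X,Z] = ((-3)·(1.6) + (-3)·(-1.4) + (2)·(-0.4) + (4)·(1.6) + (0)·(-1.4)) / 4 = 5/4 = 1.25
  s[Y,Y] = ((3.4)·(3.4) + (1.4)·(1.4) + (-2.6)·(-2.6) + (1.4)·(1.4) + (-3.6)·(-3.6)) / 4 = 35.2/4 = 8.8
  s[Y,Z] = ((3.4)·(1.6) + (1.4)·(-1.4) + (-2.6)·(-0.4) + (1.4)·(1.6) + (-3.6)·(-1.4)) / 4 = 11.8/4 = 2.95
  s[Z,Z] = ((1.6)·(1.6) + (-1.4)·(-1.4) + (-0.4)·(-0.4) + (1.6)·(1.6) + (-1.4)·(-1.4)) / 4 = 9.2/4 = 2.3
  Sample standard deviations s_i = √(s[i,i]):
  s(X) = √(9.5) = 3.0822
  s(Y) = √(8.8) = 2.9665
  s(Z) = √(2.3) = 1.5166

Step 3 — r_{ij} = s_{ij} / (s_i · s_j):
  r[X,X] = 1 (diagonal).
  r[X,Y] = -3.5 / (3.0822 · 2.9665) = -3.5 / 9.1433 = -0.3828
  r[X,Z] = 1.25 / (3.0822 · 1.5166) = 1.25 / 4.6744 = 0.2674
  r[Y,Y] = 1 (diagonal).
  r[Y,Z] = 2.95 / (2.9665 · 1.5166) = 2.95 / 4.4989 = 0.6557
  r[Z,Z] = 1 (diagonal).

R is symmetric with unit diagonal. Assembling:

R = [[1, -0.3828, 0.2674],
 [-0.3828, 1, 0.6557],
 [0.2674, 0.6557, 1]]


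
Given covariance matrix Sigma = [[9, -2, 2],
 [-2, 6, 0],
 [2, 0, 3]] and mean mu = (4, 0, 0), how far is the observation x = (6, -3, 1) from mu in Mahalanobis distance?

Step 1 — centre the observation: (x - mu) = (2, -3, 1).

Step 2 — invert Sigma (cofactor / det for 3×3, or solve directly):
  Sigma^{-1} = [[0.1429, 0.0476, -0.0952],
 [0.0476, 0.1825, -0.0317],
 [-0.0952, -0.0317, 0.3968]].

Step 3 — form the quadratic (x - mu)^T · Sigma^{-1} · (x - mu):
  Sigma^{-1} · (x - mu) = (0.0476, -0.4841, 0.3016).
  (x - mu)^T · [Sigma^{-1} · (x - mu)] = (2)·(0.0476) + (-3)·(-0.4841) + (1)·(0.3016) = 1.8492.

Step 4 — take square root: d = √(1.8492) ≈ 1.3599.

d(x, mu) = √(1.8492) ≈ 1.3599


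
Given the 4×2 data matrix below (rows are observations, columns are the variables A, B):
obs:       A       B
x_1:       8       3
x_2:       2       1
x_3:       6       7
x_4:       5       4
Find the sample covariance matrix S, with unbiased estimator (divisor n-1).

Step 1 — column means:
  mean(A) = (8 + 2 + 6 + 5) / 4 = 21/4 = 5.25
  mean(B) = (3 + 1 + 7 + 4) / 4 = 15/4 = 3.75

Step 2 — sample covariance S[i,j] = (1/(n-1)) · Σ_k (x_{k,i} - mean_i) · (x_{k,j} - mean_j), with n-1 = 3.
  S[A,A] = ((2.75)·(2.75) + (-3.25)·(-3.25) + (0.75)·(0.75) + (-0.25)·(-0.25)) / 3 = 18.75/3 = 6.25
  S[A,B] = ((2.75)·(-0.75) + (-3.25)·(-2.75) + (0.75)·(3.25) + (-0.25)·(0.25)) / 3 = 9.25/3 = 3.0833
  S[B,B] = ((-0.75)·(-0.75) + (-2.75)·(-2.75) + (3.25)·(3.25) + (0.25)·(0.25)) / 3 = 18.75/3 = 6.25

S is symmetric (S[j,i] = S[i,j]). Assembling:

S = [[6.25, 3.0833],
 [3.0833, 6.25]]


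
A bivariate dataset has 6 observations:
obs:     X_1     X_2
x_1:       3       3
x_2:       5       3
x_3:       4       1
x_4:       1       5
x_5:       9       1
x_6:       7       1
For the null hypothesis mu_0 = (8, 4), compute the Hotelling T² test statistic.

Step 1 — sample mean vector:
  mean(X_1) = (3 + 5 + 4 + 1 + 9 + 7) / 6 = 29/6 = 4.8333
  mean(X_2) = (3 + 3 + 1 + 5 + 1 + 1) / 6 = 14/6 = 2.3333
  x̄ = (4.8333, 2.3333),  deviation x̄ - mu_0 = (4.8333, 2.3333) - (8, 4) = (-3.1667, -1.6667).

Step 2 — sample covariance matrix, S[i,j] = (1/(n-1)) · Σ_k (x_{k,i} - mean_i) · (x_{k,j} - mean_j), divisor n-1 = 5:
  S[X_1,X_1] = ((-1.8333)·(-1.8333) + (0.1667)·(0.1667) + (-0.8333)·(-0.8333) + (-3.8333)·(-3.8333) + (4.1667)·(4.1667) + (2.1667)·(2.1667)) / 5 = 40.8333/5 = 8.1667
  S[X_1,X_2] = ((-1.8333)·(0.6667) + (0.1667)·(0.6667) + (-0.8333)·(-1.3333) + (-3.8333)·(2.6667) + (4.1667)·(-1.3333) + (2.1667)·(-1.3333)) / 5 = -18.6667/5 = -3.7333
  S[X_2,X_2] = ((0.6667)·(0.6667) + (0.6667)·(0.6667) + (-1.3333)·(-1.3333) + (2.6667)·(2.6667) + (-1.3333)·(-1.3333) + (-1.3333)·(-1.3333)) / 5 = 13.3333/5 = 2.6667
  S = [[8.1667, -3.7333],
 [-3.7333, 2.6667]].

Step 3 — invert S. det(S) = 8.1667·2.6667 - (-3.7333)² = 7.84.
  S^{-1} = (1/det) · [[d, -b], [-b, a]] = [[0.3401, 0.4762],
 [0.4762, 1.0417]].

Step 4 — quadratic form (x̄ - mu_0)^T · S^{-1} · (x̄ - mu_0):
  S^{-1} · (x̄ - mu_0) = (-1.8707, -3.244),
  (x̄ - mu_0)^T · [...] = (-3.1667)·(-1.8707) + (-1.6667)·(-3.244) = 11.3308.

Step 5 — scale by n: T² = 6 · 11.3308 = 67.9847.

T² ≈ 67.9847


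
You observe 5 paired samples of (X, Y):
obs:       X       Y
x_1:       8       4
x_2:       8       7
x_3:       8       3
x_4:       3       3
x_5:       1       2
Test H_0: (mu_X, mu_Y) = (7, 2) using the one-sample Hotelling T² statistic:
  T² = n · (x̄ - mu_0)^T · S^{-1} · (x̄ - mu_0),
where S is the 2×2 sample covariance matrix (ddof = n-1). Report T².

Step 1 — sample mean vector:
  mean(X) = (8 + 8 + 8 + 3 + 1) / 5 = 28/5 = 5.6
  mean(Y) = (4 + 7 + 3 + 3 + 2) / 5 = 19/5 = 3.8
  x̄ = (5.6, 3.8),  deviation x̄ - mu_0 = (5.6, 3.8) - (7, 2) = (-1.4, 1.8).

Step 2 — sample covariance matrix, S[i,j] = (1/(n-1)) · Σ_k (x_{k,i} - mean_i) · (x_{k,j} - mean_j), divisor n-1 = 4:
  S[X,X] = ((2.4)·(2.4) + (2.4)·(2.4) + (2.4)·(2.4) + (-2.6)·(-2.6) + (-4.6)·(-4.6)) / 4 = 45.2/4 = 11.3
  S[X,Y] = ((2.4)·(0.2) + (2.4)·(3.2) + (2.4)·(-0.8) + (-2.6)·(-0.8) + (-4.6)·(-1.8)) / 4 = 16.6/4 = 4.15
  S[Y,Y] = ((0.2)·(0.2) + (3.2)·(3.2) + (-0.8)·(-0.8) + (-0.8)·(-0.8) + (-1.8)·(-1.8)) / 4 = 14.8/4 = 3.7
  S = [[11.3, 4.15],
 [4.15, 3.7]].

Step 3 — invert S. det(S) = 11.3·3.7 - (4.15)² = 24.5875.
  S^{-1} = (1/det) · [[d, -b], [-b, a]] = [[0.1505, -0.1688],
 [-0.1688, 0.4596]].

Step 4 — quadratic form (x̄ - mu_0)^T · S^{-1} · (x̄ - mu_0):
  S^{-1} · (x̄ - mu_0) = (-0.5145, 1.0635),
  (x̄ - mu_0)^T · [...] = (-1.4)·(-0.5145) + (1.8)·(1.0635) = 2.6347.

Step 5 — scale by n: T² = 5 · 2.6347 = 13.1734.

T² ≈ 13.1734
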